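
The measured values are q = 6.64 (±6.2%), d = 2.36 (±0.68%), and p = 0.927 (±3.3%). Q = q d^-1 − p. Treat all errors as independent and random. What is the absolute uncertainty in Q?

Let w = q·d^-1 = 2.81. δw/w = √((1·δq/q)² + (-1·δd/d)²) = √(0.00384 + 4.62e-05) = 0.0624, so δw = 0.175.
Q = w − p: δQ = √(δw² + δp²) = √(0.0308 + 0.000936) = 0.178

0.178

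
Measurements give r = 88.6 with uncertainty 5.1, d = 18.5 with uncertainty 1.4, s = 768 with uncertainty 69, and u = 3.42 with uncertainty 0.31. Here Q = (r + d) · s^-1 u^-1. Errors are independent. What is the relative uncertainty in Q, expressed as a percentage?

Let w = r + d = 107. δw = √(δr² + δd²) = √(26.0 + 1.96) = 5.29, so δw/w = 0.0494.
Q is then a monomial in w, s, u:
δQ/Q = √((δw/w)² + (-1·δs/s)² + (-1·δu/u)²) = √(0.00244 + 0.00807 + 0.00822) = 0.137

13.7%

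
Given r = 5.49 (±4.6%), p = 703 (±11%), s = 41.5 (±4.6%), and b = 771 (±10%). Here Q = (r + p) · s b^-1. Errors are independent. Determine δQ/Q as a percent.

15.5%

Let u = r + p = 708. δu = √(δr² + δp²) = √(0.0638 + 5980) = 77.3, so δu/u = 0.109.
Q is then a monomial in u, s, b:
δQ/Q = √((δu/u)² + (1·δs/s)² + (-1·δb/b)²) = √(0.0119 + 0.00212 + 0.0100) = 0.155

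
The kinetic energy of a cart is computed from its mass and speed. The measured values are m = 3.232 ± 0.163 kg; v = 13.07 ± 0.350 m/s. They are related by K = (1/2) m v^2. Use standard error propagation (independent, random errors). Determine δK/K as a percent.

7.36%

Relative error in a monomial: (δK/K)² = Σ (nᵢ · δxᵢ/xᵢ)².
  (1·δm/m)² = (1×0.0504)² = 0.00254;  (2·δv/v)² = (2×0.0268)² = 0.00287
δK/K = √(0.00541) = 0.0736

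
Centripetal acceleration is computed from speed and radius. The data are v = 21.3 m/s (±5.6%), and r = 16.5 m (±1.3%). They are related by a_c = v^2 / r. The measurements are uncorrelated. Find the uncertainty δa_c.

3.10 m/s^2

Each factor contributes (exponent × relative error)² to (δa_c/a_c)²:
  (2·δv/v)² = (2×0.0560)² = 0.0125;  (-1·δr/r)² = (-1×0.0130)² = 0.000169
δa_c/a_c = √(0.0127) = 0.113
a_c = 27.5 m/s^2, so δa_c = 0.113 × 27.5 = 3.10 m/s^2.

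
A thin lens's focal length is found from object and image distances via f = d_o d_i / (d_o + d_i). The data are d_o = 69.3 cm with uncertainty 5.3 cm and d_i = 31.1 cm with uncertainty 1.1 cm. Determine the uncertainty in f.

∂f/∂d_o = (d_i/(d_o+d_i))² = 0.0960;  ∂f/∂d_i = (d_o/(d_o+d_i))² = 0.476
δf = √((∂f/∂d_o · δd_o)² + (∂f/∂d_i · δd_i)²) = √(0.259 + 0.275) = 0.730 cm

0.730 cm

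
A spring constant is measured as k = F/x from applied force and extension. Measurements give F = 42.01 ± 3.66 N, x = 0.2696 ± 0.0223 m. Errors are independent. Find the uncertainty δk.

18.7 N/m

Since k is a product/quotient, work with relative uncertainties:
  (1·δF/F)² = (1×0.0871)² = 0.00759;  (-1·δx/x)² = (-1×0.0827)² = 0.00684
δk/k = √(0.0144) = 0.120
k = 155.8 N/m, so δk = 0.120 × 155.8 = 18.7 N/m.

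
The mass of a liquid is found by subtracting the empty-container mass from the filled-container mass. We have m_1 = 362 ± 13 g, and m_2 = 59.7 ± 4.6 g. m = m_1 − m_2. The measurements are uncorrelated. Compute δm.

13.8 g

Absolute uncertainties add in quadrature for a linear combination:
  (δm_1)² = 169;  (δm_2)² = 21.2
δm = √(190) = 13.8 g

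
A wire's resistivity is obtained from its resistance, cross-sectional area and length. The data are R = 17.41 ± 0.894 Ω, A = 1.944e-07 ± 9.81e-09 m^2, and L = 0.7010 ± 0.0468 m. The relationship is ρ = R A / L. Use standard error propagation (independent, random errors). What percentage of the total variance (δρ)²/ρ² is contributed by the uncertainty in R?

27.4%

(δρ/ρ)² = (1·δR/R)² + (1·δA/A)² + (-1·δL/L)²
  R term: (1×0.0513)² = 0.00264
  A term: (1×0.0505)² = 0.00255
  L term: (-1×0.0668)² = 0.00446
Total = 0.00964. Share from R = 0.00264/0.00964 = 0.274.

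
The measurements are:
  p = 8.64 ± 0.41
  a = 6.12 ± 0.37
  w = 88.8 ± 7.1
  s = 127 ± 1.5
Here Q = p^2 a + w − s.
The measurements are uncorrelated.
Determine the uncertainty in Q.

51.9

Let h = p^2·a = 457. δh/h = √((2·δp/p)² + (1·δa/a)²) = √(0.00901 + 0.00366) = 0.113, so δh = 51.4.
Q = h + w − s: δQ = √(δh² + δw² + δs²) = √(2640 + 50.4 + 2.25) = 51.9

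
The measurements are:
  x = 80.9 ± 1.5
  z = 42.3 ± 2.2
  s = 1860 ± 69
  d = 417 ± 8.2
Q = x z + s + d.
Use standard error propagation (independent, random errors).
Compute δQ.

Let p = x·z = 3420. δp/p = √((1·δx/x)² + (1·δz/z)²) = √(0.000344 + 0.00270) = 0.0552, so δp = 189.
Q = p + s + d: δQ = √(δp² + δs² + δd²) = √(35700 + 4760 + 67.2) = 201

201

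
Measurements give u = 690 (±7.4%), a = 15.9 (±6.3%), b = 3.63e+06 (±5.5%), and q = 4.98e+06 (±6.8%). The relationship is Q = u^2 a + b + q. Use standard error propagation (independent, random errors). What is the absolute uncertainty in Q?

1.28e+06

Let p = u^2·a = 7.57e+06. δp/p = √((2·δu/u)² + (1·δa/a)²) = √(0.0219 + 0.00397) = 0.161, so δp = 1.22e+06.
Q = p + b + q: δQ = √(δp² + δb² + δq²) = √(1.48e+12 + 3.99e+10 + 1.15e+11) = 1.28e+06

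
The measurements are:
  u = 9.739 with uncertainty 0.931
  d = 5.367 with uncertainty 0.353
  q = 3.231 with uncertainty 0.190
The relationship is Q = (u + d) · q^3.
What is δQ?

96.0

Let w = u + d = 15.11. δw = √(δu² + δd²) = √(0.867 + 0.125) = 0.996, so δw/w = 0.0659.
Q is then a monomial in w, q:
δQ/Q = √((δw/w)² + (3·δq/q)²) = √(0.00434 + 0.0311) = 0.188
Q = 509.5, so δQ = 0.188 × 509.5 = 96.0.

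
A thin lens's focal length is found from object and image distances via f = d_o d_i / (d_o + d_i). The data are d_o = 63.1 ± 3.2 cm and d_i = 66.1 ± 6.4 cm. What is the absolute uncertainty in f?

1.74 cm

∂f/∂d_o = (d_i/(d_o+d_i))² = 0.262;  ∂f/∂d_i = (d_o/(d_o+d_i))² = 0.239
δf = √((∂f/∂d_o · δd_o)² + (∂f/∂d_i · δd_i)²) = √(0.702 + 2.33) = 1.74 cm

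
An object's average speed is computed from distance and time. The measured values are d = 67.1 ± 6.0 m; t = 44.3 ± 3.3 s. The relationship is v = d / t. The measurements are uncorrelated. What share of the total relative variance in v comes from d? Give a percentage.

59.0%

(δv/v)² = (1·δd/d)² + (-1·δt/t)²
  d term: (1×0.0894)² = 0.00800
  t term: (-1×0.0745)² = 0.00555
Total = 0.0135. Share from d = 0.00800/0.0135 = 0.590.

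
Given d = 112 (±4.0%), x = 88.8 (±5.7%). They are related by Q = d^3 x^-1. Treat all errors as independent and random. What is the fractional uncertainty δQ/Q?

Products/powers → add relative errors in quadrature, weighted by exponent:
  (3·δd/d)² = (3×0.0400)² = 0.0144;  (-1·δx/x)² = (-1×0.0570)² = 0.00325
δQ/Q = √(0.0176) = 0.133

0.133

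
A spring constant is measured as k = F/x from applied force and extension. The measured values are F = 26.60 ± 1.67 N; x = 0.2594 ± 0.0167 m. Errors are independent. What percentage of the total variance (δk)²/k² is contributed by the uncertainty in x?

51.3%

(δk/k)² = (1·δF/F)² + (-1·δx/x)²
  F term: (1×0.0628)² = 0.00394
  x term: (-1×0.0644)² = 0.00414
Total = 0.00809. Share from x = 0.00414/0.00809 = 0.513.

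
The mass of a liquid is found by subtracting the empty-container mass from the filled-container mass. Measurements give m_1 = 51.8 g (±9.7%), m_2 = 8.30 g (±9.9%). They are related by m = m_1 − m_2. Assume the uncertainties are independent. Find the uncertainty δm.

For a sum/difference, combine absolute errors in quadrature:
  (δm_1)² = 25.2;  (δm_2)² = 0.675
δm = √(25.9) = 5.09 g

5.09 g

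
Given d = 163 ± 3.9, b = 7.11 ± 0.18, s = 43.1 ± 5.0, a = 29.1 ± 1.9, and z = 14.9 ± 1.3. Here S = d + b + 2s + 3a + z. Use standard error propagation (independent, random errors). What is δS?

12.2

S is a linear combination, so absolute uncertainties add in quadrature:
  (δd)² = 15.2;  (δb)² = 0.0324;  (2·δs)² = 100;  (3·δa)² = 32.5;  (δz)² = 1.69
δS = √(149) = 12.2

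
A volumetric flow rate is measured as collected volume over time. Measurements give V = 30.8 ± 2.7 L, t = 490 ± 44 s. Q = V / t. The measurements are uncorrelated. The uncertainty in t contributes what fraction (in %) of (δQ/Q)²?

51.2%

(δQ/Q)² = (1·δV/V)² + (-1·δt/t)²
  V term: (1×0.0877)² = 0.00768
  t term: (-1×0.0898)² = 0.00806
Total = 0.0157. Share from t = 0.00806/0.0157 = 0.512.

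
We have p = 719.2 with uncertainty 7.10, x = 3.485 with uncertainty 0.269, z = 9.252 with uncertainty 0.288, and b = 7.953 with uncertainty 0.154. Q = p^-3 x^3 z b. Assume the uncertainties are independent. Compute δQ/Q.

Products/powers → add relative errors in quadrature, weighted by exponent:
  (-3·δp/p)² = (-3×0.00987)² = 0.000877;  (3·δx/x)² = (3×0.0772)² = 0.0536;  (1·δz/z)² = (1×0.0311)² = 0.000969;  (1·δb/b)² = (1×0.0194)² = 0.000375
δQ/Q = √(0.0558) = 0.236

0.236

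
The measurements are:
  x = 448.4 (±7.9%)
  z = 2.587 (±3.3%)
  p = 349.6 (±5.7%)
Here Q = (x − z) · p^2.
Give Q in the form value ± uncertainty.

Let u = x − z = 445.8. δu = √(δx² + δz²) = √(1250 + 0.00729) = 35.4, so δu/u = 0.0795.
Q is then a monomial in u, p:
δQ/Q = √((δu/u)² + (2·δp/p)²) = √(0.00631 + 0.0130) = 0.139
Q = 5.449e+07, so δQ = 0.139 × 5.449e+07 = 7.57e+06.

(5.449 ± 0.757) × 10^7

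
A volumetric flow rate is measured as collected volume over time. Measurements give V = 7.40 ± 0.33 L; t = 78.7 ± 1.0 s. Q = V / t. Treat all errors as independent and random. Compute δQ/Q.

Since Q is a product/quotient, work with relative uncertainties:
  (1·δV/V)² = (1×0.0446)² = 0.00199;  (-1·δt/t)² = (-1×0.0127)² = 0.000161
δQ/Q = √(0.00215) = 0.0464

0.0464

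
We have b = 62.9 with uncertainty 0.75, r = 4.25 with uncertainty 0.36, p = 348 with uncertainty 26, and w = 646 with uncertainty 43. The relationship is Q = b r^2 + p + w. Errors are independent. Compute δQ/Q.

0.0936

Let h = b·r^2 = 1140. δh/h = √((1·δb/b)² + (2·δr/r)²) = √(0.000142 + 0.0287) = 0.170, so δh = 193.
Q = h + p + w: δQ = √(δh² + δp² + δw²) = √(37200 + 676 + 1850) = 199
Q = 2130, so δQ/Q = 199/2130 = 0.0936.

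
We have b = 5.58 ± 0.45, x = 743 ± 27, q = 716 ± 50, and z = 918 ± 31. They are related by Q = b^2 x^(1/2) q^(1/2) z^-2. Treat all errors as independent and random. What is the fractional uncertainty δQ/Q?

0.179

Relative error in a monomial: (δQ/Q)² = Σ (nᵢ · δxᵢ/xᵢ)².
  (2·δb/b)² = (2×0.0806)² = 0.0260;  (½·δx/x)² = (0.5×0.0363)² = 0.000330;  (½·δq/q)² = (0.5×0.0698)² = 0.00122;  (-2·δz/z)² = (-2×0.0338)² = 0.00456
δQ/Q = √(0.0321) = 0.179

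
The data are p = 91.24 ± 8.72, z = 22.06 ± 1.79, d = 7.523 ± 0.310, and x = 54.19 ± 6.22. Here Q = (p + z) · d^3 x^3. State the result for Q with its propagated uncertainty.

(7.676 ± 2.87) × 10^9

Let u = p + z = 113.3. δu = √(δp² + δz²) = √(76.0 + 3.20) = 8.90, so δu/u = 0.0786.
Q is then a monomial in u, d, x:
δQ/Q = √((δu/u)² + (3·δd/d)² + (3·δx/x)²) = √(0.00617 + 0.0153 + 0.119) = 0.374
Q = 7.676e+09, so δQ = 0.374 × 7.676e+09 = 2.87e+09.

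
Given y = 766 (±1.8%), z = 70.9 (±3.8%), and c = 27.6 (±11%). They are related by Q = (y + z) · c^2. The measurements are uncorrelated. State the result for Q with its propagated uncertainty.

Let u = y + z = 837. δu = √(δy² + δz²) = √(190 + 7.26) = 14.0, so δu/u = 0.0168.
Q is then a monomial in u, c:
δQ/Q = √((δu/u)² + (2·δc/c)²) = √(0.000282 + 0.0484) = 0.221
Q = 6.38e+05, so δQ = 0.221 × 6.38e+05 = 1.41e+05.

(6.38 ± 1.41) × 10^5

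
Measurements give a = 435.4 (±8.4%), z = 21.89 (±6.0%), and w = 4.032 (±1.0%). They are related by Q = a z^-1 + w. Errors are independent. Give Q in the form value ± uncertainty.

Let p = a·z^-1 = 19.89. δp/p = √((1·δa/a)² + (-1·δz/z)²) = √(0.00706 + 0.00360) = 0.103, so δp = 2.05.
Q = p + w: δQ = √(δp² + δw²) = √(4.22 + 0.00163) = 2.05
Q = 23.92.

23.92 ± 2.05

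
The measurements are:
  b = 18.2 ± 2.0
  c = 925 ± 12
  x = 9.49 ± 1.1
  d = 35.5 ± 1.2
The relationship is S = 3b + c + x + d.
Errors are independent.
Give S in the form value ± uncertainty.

For a sum/difference, combine absolute errors in quadrature:
  (3·δb)² = 36.0;  (δc)² = 144;  (δx)² = 1.21;  (δd)² = 1.44
δS = √(183) = 13.5
S = 1020.

1020 ± 13.5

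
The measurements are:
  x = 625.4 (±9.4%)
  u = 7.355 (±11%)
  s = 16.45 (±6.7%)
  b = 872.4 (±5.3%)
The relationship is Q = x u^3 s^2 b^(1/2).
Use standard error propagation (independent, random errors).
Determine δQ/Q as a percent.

36.9%

For a monomial Q ∝ x, u^3, s^2, b^(1/2), fractional errors add in quadrature:
  (1·δx/x)² = (1×0.0940)² = 0.00884;  (3·δu/u)² = (3×0.110)² = 0.109;  (2·δs/s)² = (2×0.0670)² = 0.0180;  (½·δb/b)² = (0.5×0.0530)² = 0.000702
δQ/Q = √(0.136) = 0.369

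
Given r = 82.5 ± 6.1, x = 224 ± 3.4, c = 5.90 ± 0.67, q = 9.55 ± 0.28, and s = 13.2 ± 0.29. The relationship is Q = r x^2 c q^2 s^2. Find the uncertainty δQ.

Relative error in a monomial: (δQ/Q)² = Σ (nᵢ · δxᵢ/xᵢ)².
  (1·δr/r)² = (1×0.0739)² = 0.00547;  (2·δx/x)² = (2×0.0152)² = 0.000922;  (1·δc/c)² = (1×0.114)² = 0.0129;  (2·δq/q)² = (2×0.0293)² = 0.00344;  (2·δs/s)² = (2×0.0220)² = 0.00193
δQ/Q = √(0.0247) = 0.157
Q = 3.88e+11, so δQ = 0.157 × 3.88e+11 = 6.09e+10.

6.09e+10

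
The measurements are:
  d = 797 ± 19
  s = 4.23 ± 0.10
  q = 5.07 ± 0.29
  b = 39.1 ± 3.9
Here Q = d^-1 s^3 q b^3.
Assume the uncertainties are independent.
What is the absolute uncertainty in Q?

9030

Since Q is a product/quotient, work with relative uncertainties:
  (-1·δd/d)² = (-1×0.0238)² = 0.000568;  (3·δs/s)² = (3×0.0236)² = 0.00503;  (1·δq/q)² = (1×0.0572)² = 0.00327;  (3·δb/b)² = (3×0.0997)² = 0.0895
δQ/Q = √(0.0984) = 0.314
Q = 28800, so δQ = 0.314 × 28800 = 9030.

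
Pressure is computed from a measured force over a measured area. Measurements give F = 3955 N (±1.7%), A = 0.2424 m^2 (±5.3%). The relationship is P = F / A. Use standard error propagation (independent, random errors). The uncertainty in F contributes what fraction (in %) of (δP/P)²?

(δP/P)² = (1·δF/F)² + (-1·δA/A)²
  F term: (1×0.0170)² = 0.000289
  A term: (-1×0.0530)² = 0.00281
Total = 0.00310. Share from F = 0.000289/0.00310 = 0.0933.

9.33%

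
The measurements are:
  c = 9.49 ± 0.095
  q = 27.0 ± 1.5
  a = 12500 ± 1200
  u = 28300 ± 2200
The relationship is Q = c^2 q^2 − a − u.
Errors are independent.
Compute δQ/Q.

Let p = c^2·q^2 = 65700. δp/p = √((2·δc/c)² + (2·δq/q)²) = √(0.000401 + 0.0123) = 0.113, so δp = 7410.
Q = p − a − u: δQ = √(δp² + δa² + δu²) = √(5.49e+07 + 1.44e+06 + 4.84e+06) = 7820
Q = 24900, so δQ/Q = 7820/24900 = 0.315.

0.315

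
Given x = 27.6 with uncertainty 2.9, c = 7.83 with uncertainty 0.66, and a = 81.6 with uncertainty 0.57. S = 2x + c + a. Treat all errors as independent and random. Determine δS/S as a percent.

Each term contributes (cᵢ δxᵢ)² to (δS)²:
  (2·δx)² = 33.6;  (δc)² = 0.436;  (δa)² = 0.325
δS = √(34.4) = 5.87
S = 145, so δS/S = 5.87/145 = 0.0406.

4.06%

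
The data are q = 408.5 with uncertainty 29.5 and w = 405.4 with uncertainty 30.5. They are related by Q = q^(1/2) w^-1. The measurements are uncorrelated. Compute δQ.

Each factor contributes (exponent × relative error)² to (δQ/Q)²:
  (½·δq/q)² = (0.5×0.0722)² = 0.00130;  (-1·δw/w)² = (-1×0.0752)² = 0.00566
δQ/Q = √(0.00696) = 0.0835
Q = 0.04986, so δQ = 0.0835 × 0.04986 = 0.00416.

0.00416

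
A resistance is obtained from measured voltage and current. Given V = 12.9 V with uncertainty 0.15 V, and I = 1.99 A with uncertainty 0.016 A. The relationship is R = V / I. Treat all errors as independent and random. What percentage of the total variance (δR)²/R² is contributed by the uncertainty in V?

67.7%

(δR/R)² = (1·δV/V)² + (-1·δI/I)²
  V term: (1×0.0116)² = 0.000135
  I term: (-1×0.00804)² = 6.46e-05
Total = 0.000200. Share from V = 0.000135/0.000200 = 0.677.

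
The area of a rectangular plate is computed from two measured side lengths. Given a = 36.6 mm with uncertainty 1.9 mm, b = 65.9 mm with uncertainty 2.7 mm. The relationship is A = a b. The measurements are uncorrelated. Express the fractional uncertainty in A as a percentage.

6.61%

Relative error in a monomial: (δA/A)² = Σ (nᵢ · δxᵢ/xᵢ)².
  (1·δa/a)² = (1×0.0519)² = 0.00269;  (1·δb/b)² = (1×0.0410)² = 0.00168
δA/A = √(0.00437) = 0.0661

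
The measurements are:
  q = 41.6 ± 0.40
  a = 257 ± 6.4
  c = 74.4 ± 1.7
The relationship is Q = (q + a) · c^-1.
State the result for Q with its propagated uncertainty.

4.01 ± 0.126

Let u = q + a = 299. δu = √(δq² + δa²) = √(0.160 + 41.0) = 6.41, so δu/u = 0.0215.
Q is then a monomial in u, c:
δQ/Q = √((δu/u)² + (-1·δc/c)²) = √(0.000461 + 0.000522) = 0.0314
Q = 4.01, so δQ = 0.0314 × 4.01 = 0.126.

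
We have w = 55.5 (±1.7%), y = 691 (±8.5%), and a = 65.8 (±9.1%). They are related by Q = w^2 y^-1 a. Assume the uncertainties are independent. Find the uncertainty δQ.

Q is a product of powers, so relative uncertainties combine in quadrature:
  (2·δw/w)² = (2×0.0170)² = 0.00116;  (-1·δy/y)² = (-1×0.0850)² = 0.00723;  (1·δa/a)² = (1×0.0910)² = 0.00828
δQ/Q = √(0.0167) = 0.129
Q = 293, so δQ = 0.129 × 293 = 37.9.

37.9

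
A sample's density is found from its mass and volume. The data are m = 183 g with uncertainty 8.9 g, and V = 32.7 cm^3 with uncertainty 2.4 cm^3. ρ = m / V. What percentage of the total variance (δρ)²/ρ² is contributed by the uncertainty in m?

30.5%

(δρ/ρ)² = (1·δm/m)² + (-1·δV/V)²
  m term: (1×0.0486)² = 0.00237
  V term: (-1×0.0734)² = 0.00539
Total = 0.00775. Share from m = 0.00237/0.00775 = 0.305.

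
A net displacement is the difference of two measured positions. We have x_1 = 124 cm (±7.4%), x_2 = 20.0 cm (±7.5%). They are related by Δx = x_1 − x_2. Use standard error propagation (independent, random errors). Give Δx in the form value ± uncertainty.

Sums and differences: (δΔx)² = Σ (cᵢ δxᵢ)².
  (δx_1)² = 84.2;  (δx_2)² = 2.25
δΔx = √(86.4) = 9.30 cm
Δx = 104 cm.

104 ± 9.30 cm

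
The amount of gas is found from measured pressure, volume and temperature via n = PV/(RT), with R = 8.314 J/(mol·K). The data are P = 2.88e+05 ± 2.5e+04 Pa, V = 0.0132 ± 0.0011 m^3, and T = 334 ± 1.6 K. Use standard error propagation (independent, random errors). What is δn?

Since n is a product/quotient, work with relative uncertainties:
  (1·δP/P)² = (1×0.0868)² = 0.00754;  (1·δV/V)² = (1×0.0833)² = 0.00694;  (-1·δT/T)² = (-1×0.00479)² = 2.29e-05
δn/n = √(0.0145) = 0.120
n = 1.37 mol, so δn = 0.120 × 1.37 = 0.165 mol.

0.165 mol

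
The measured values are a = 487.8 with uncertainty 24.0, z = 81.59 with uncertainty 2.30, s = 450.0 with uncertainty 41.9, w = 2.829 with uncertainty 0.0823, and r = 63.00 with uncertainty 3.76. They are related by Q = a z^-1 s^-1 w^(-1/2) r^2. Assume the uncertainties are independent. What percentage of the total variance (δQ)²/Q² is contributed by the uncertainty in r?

(δQ/Q)² = (1·δa/a)² + (-1·δz/z)² + (-1·δs/s)² + (−½·δw/w)² + (2·δr/r)²
  a term: (1×0.0492)² = 0.00242
  z term: (-1×0.0282)² = 0.000795
  s term: (-1×0.0931)² = 0.00867
  w term: (-0.5×0.0291)² = 0.000212
  r term: (2×0.0597)² = 0.0142
Total = 0.0263. Share from r = 0.0142/0.0263 = 0.541.

54.1%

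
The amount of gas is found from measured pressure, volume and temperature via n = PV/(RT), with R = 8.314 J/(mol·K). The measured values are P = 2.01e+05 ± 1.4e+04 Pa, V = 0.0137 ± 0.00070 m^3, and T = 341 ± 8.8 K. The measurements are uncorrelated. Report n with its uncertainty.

Since n is a product/quotient, work with relative uncertainties:
  (1·δP/P)² = (1×0.0697)² = 0.00485;  (1·δV/V)² = (1×0.0511)² = 0.00261;  (-1·δT/T)² = (-1×0.0258)² = 0.000666
δn/n = √(0.00813) = 0.0902
n = 0.971 mol, so δn = 0.0902 × 0.971 = 0.0876 mol.

0.971 ± 0.0876 mol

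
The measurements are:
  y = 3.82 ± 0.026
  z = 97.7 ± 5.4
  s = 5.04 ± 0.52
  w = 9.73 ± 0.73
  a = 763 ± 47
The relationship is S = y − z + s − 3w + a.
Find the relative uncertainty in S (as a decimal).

For a sum/difference, combine absolute errors in quadrature:
  (δy)² = 0.000676;  (δz)² = 29.2;  (δs)² = 0.270;  (3·δw)² = 4.80;  (δa)² = 2210
δS = √(2240) = 47.4
S = 645, so δS/S = 47.4/645 = 0.0734.

0.0734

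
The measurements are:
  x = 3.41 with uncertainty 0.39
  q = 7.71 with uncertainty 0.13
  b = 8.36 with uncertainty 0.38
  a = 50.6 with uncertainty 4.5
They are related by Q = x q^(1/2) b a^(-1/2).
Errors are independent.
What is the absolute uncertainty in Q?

Relative error in a monomial: (δQ/Q)² = Σ (nᵢ · δxᵢ/xᵢ)².
  (1·δx/x)² = (1×0.114)² = 0.0131;  (½·δq/q)² = (0.5×0.0169)² = 7.11e-05;  (1·δb/b)² = (1×0.0455)² = 0.00207;  (−½·δa/a)² = (-0.5×0.0889)² = 0.00198
δQ/Q = √(0.0172) = 0.131
Q = 11.1, so δQ = 0.131 × 11.1 = 1.46.

1.46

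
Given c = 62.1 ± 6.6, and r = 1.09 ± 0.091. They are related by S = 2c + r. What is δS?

13.2

For a sum/difference, combine absolute errors in quadrature:
  (2·δc)² = 174;  (δr)² = 0.00828
δS = √(174) = 13.2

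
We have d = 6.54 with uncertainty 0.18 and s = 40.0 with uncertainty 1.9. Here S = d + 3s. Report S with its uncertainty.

127 ± 5.70

S is a linear combination, so absolute uncertainties add in quadrature:
  (δd)² = 0.0324;  (3·δs)² = 32.5
δS = √(32.5) = 5.70
S = 127.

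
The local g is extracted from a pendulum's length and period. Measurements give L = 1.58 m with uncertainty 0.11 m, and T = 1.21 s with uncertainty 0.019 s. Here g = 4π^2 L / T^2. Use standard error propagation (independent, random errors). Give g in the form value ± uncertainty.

42.6 ± 3.25 m/s^2

Products/powers → add relative errors in quadrature, weighted by exponent:
  (1·δL/L)² = (1×0.0696)² = 0.00485;  (-2·δT/T)² = (-2×0.0157)² = 0.000986
δg/g = √(0.00583) = 0.0764
g = 42.6 m/s^2, so δg = 0.0764 × 42.6 = 3.25 m/s^2.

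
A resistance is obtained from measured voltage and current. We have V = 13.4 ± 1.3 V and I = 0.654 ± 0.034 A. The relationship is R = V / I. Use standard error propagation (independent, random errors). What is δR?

Since R is a product/quotient, work with relative uncertainties:
  (1·δV/V)² = (1×0.0970)² = 0.00941;  (-1·δI/I)² = (-1×0.0520)² = 0.00270
δR/R = √(0.0121) = 0.110
R = 20.5 Ω, so δR = 0.110 × 20.5 = 2.26 Ω.

2.26 Ω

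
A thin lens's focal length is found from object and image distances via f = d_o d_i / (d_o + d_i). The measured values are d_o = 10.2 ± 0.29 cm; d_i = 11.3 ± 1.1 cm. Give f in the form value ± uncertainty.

∂f/∂d_o = (d_i/(d_o+d_i))² = 0.276;  ∂f/∂d_i = (d_o/(d_o+d_i))² = 0.225
δf = √((∂f/∂d_o · δd_o)² + (∂f/∂d_i · δd_i)²) = √(0.00642 + 0.0613) = 0.260 cm
f = 5.36 cm.

5.36 ± 0.260 cm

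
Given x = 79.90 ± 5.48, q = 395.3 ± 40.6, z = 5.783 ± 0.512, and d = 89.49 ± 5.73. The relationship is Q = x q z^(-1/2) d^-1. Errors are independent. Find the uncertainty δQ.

Q is a product of powers, so relative uncertainties combine in quadrature:
  (1·δx/x)² = (1×0.0686)² = 0.00470;  (1·δq/q)² = (1×0.103)² = 0.0105;  (−½·δz/z)² = (-0.5×0.0885)² = 0.00196;  (-1·δd/d)² = (-1×0.0640)² = 0.00410
δQ/Q = √(0.0213) = 0.146
Q = 146.8, so δQ = 0.146 × 146.8 = 21.4.

21.4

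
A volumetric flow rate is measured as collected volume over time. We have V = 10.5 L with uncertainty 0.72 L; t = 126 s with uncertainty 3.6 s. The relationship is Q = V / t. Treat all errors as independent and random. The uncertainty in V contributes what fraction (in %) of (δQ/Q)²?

(δQ/Q)² = (1·δV/V)² + (-1·δt/t)²
  V term: (1×0.0686)² = 0.00470
  t term: (-1×0.0286)² = 0.000816
Total = 0.00552. Share from V = 0.00470/0.00552 = 0.852.

85.2%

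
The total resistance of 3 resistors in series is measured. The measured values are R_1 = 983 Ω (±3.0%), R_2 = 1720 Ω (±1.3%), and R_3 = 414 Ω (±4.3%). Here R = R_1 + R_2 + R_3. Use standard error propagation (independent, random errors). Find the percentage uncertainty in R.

1.32%

Absolute uncertainties add in quadrature for a linear combination:
  (δR_1)² = 870;  (δR_2)² = 500;  (δR_3)² = 317
δR = √(1690) = 41.1 Ω
R = 3120 Ω, so δR/R = 41.1/3120 = 0.0132.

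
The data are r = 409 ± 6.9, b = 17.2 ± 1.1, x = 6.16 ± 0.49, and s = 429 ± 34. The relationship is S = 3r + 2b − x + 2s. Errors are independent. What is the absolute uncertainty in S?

71.1

Absolute uncertainties add in quadrature for a linear combination:
  (3·δr)² = 428;  (2·δb)² = 4.84;  (δx)² = 0.240;  (2·δs)² = 4620
δS = √(5060) = 71.1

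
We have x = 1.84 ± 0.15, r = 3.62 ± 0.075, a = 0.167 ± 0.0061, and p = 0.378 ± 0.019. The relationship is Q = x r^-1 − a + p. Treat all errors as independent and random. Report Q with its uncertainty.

0.719 ± 0.0472

Let w = x·r^-1 = 0.508. δw/w = √((1·δx/x)² + (-1·δr/r)²) = √(0.00665 + 0.000429) = 0.0841, so δw = 0.0428.
Q = w − a + p: δQ = √(δw² + δa² + δp²) = √(0.00183 + 3.72e-05 + 0.000361) = 0.0472
Q = 0.719.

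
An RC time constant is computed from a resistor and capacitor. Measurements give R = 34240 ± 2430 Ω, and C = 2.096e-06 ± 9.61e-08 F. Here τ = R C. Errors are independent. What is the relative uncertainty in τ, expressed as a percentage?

8.45%

Each factor contributes (exponent × relative error)² to (δτ/τ)²:
  (1·δR/R)² = (1×0.0710)² = 0.00504;  (1·δC/C)² = (1×0.0458)² = 0.00210
δτ/τ = √(0.00714) = 0.0845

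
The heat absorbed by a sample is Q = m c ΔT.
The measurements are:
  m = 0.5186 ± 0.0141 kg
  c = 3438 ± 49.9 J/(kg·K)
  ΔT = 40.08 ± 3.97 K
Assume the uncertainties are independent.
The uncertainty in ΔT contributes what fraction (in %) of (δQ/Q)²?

91.2%

(δQ/Q)² = (1·δm/m)² + (1·δc/c)² + (1·δΔT/ΔT)²
  m term: (1×0.0272)² = 0.000739
  c term: (1×0.0145)² = 0.000211
  ΔT term: (1×0.0991)² = 0.00981
Total = 0.0108. Share from ΔT = 0.00981/0.0108 = 0.912.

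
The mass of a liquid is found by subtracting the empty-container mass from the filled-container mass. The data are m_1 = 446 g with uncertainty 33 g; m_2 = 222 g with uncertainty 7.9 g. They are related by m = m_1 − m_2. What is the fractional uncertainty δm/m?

Sums and differences: (δm)² = Σ (cᵢ δxᵢ)².
  (δm_1)² = 1090;  (δm_2)² = 62.4
δm = √(1150) = 33.9 g
m = 224 g, so δm/m = 33.9/224 = 0.151.

0.151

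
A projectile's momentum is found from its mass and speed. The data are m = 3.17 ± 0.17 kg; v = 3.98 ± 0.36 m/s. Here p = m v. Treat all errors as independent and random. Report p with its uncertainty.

12.6 ± 1.33 kg·m/s

p is a product of powers, so relative uncertainties combine in quadrature:
  (1·δm/m)² = (1×0.0536)² = 0.00288;  (1·δv/v)² = (1×0.0905)² = 0.00818
δp/p = √(0.0111) = 0.105
p = 12.6 kg·m/s, so δp = 0.105 × 12.6 = 1.33 kg·m/s.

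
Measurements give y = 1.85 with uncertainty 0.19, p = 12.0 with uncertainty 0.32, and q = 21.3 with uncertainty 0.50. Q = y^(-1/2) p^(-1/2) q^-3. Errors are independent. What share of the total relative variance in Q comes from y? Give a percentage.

33.9%

(δQ/Q)² = (−½·δy/y)² + (−½·δp/p)² + (-3·δq/q)²
  y term: (-0.5×0.103)² = 0.00264
  p term: (-0.5×0.0267)² = 0.000178
  q term: (-3×0.0235)² = 0.00496
Total = 0.00777. Share from y = 0.00264/0.00777 = 0.339.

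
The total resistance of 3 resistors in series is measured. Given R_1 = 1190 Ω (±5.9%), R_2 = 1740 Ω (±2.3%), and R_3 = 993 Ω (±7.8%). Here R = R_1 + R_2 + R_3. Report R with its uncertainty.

Each term contributes (cᵢ δxᵢ)² to (δR)²:
  (δR_1)² = 4930;  (δR_2)² = 1600;  (δR_3)² = 6000
δR = √(12500) = 112 Ω
R = 3920 Ω.

3920 ± 112 Ω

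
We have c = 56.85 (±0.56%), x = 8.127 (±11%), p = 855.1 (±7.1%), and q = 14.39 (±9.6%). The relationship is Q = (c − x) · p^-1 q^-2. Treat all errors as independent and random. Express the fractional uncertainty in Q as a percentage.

20.6%

Let u = c − x = 48.72. δu = √(δc² + δx²) = √(0.101 + 0.799) = 0.949, so δu/u = 0.0195.
Q is then a monomial in u, p, q:
δQ/Q = √((δu/u)² + (-1·δp/p)² + (-2·δq/q)²) = √(0.000379 + 0.00504 + 0.0369) = 0.206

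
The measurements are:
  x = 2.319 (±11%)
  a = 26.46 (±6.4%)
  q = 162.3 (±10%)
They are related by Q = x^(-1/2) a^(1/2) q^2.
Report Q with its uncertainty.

Since Q is a product/quotient, work with relative uncertainties:
  (−½·δx/x)² = (-0.5×0.110)² = 0.00302;  (½·δa/a)² = (0.5×0.0640)² = 0.00102;  (2·δq/q)² = (2×0.100)² = 0.0400
δQ/Q = √(0.0440) = 0.210
Q = 88980, so δQ = 0.210 × 88980 = 18700.

88980 ± 18700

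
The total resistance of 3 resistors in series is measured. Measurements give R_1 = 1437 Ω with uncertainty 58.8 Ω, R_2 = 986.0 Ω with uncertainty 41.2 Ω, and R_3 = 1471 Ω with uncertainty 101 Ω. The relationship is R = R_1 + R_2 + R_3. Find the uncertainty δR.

Each term contributes (cᵢ δxᵢ)² to (δR)²:
  (δR_1)² = 3460;  (δR_2)² = 1700;  (δR_3)² = 10200
δR = √(15400) = 124 Ω

124 Ω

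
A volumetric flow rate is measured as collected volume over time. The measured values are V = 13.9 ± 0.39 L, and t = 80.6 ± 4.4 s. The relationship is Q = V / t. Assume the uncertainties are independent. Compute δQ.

Each factor contributes (exponent × relative error)² to (δQ/Q)²:
  (1·δV/V)² = (1×0.0281)² = 0.000787;  (-1·δt/t)² = (-1×0.0546)² = 0.00298
δQ/Q = √(0.00377) = 0.0614
Q = 0.172 L/s, so δQ = 0.0614 × 0.172 = 0.0106 L/s.

0.0106 L/s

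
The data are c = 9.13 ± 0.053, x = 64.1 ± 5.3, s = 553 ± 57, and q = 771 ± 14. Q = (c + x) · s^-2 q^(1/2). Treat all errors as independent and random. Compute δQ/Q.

0.219

Let u = c + x = 73.2. δu = √(δc² + δx²) = √(0.00281 + 28.1) = 5.30, so δu/u = 0.0724.
Q is then a monomial in u, s, q:
δQ/Q = √((δu/u)² + (-2·δs/s)² + (½·δq/q)²) = √(0.00524 + 0.0425 + 8.24e-05) = 0.219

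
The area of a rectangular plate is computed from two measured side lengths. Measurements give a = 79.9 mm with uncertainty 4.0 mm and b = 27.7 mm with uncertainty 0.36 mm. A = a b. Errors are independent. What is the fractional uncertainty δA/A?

0.0517

Relative error in a monomial: (δA/A)² = Σ (nᵢ · δxᵢ/xᵢ)².
  (1·δa/a)² = (1×0.0501)² = 0.00251;  (1·δb/b)² = (1×0.0130)² = 0.000169
δA/A = √(0.00268) = 0.0517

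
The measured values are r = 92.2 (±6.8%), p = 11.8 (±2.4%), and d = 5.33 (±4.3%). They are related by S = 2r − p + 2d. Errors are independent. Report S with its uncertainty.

For a sum/difference, combine absolute errors in quadrature:
  (2·δr)² = 157;  (δp)² = 0.0802;  (2·δd)² = 0.210
δS = √(158) = 12.6
S = 183.

183 ± 12.6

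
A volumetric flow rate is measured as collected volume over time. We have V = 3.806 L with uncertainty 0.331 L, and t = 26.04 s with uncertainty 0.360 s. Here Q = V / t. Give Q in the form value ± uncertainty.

0.1462 ± 0.0129 L/s

For a monomial Q ∝ V, t^-1, fractional errors add in quadrature:
  (1·δV/V)² = (1×0.0870)² = 0.00756;  (-1·δt/t)² = (-1×0.0138)² = 0.000191
δQ/Q = √(0.00775) = 0.0881
Q = 0.1462 L/s, so δQ = 0.0881 × 0.1462 = 0.0129 L/s.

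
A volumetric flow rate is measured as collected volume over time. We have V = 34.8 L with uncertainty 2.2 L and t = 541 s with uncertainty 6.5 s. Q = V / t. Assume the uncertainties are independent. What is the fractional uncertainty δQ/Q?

Each factor contributes (exponent × relative error)² to (δQ/Q)²:
  (1·δV/V)² = (1×0.0632)² = 0.00400;  (-1·δt/t)² = (-1×0.0120)² = 0.000144
δQ/Q = √(0.00414) = 0.0643

0.0643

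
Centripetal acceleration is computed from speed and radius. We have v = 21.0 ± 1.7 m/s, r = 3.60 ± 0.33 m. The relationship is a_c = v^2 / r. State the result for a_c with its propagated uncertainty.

122 ± 22.8 m/s^2

For a monomial a_c ∝ v^2, r^-1, fractional errors add in quadrature:
  (2·δv/v)² = (2×0.0810)² = 0.0262;  (-1·δr/r)² = (-1×0.0917)² = 0.00840
δa_c/a_c = √(0.0346) = 0.186
a_c = 122 m/s^2, so δa_c = 0.186 × 122 = 22.8 m/s^2.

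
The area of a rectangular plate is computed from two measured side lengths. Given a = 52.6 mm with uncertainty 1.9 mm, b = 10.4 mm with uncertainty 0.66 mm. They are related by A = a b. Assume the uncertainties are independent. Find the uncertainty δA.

39.9 mm^2

Since A is a product/quotient, work with relative uncertainties:
  (1·δa/a)² = (1×0.0361)² = 0.00130;  (1·δb/b)² = (1×0.0635)² = 0.00403
δA/A = √(0.00533) = 0.0730
A = 547 mm^2, so δA = 0.0730 × 547 = 39.9 mm^2.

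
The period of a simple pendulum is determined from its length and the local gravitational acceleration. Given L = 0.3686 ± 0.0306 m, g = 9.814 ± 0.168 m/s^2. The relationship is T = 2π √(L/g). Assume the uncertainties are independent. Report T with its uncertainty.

1.218 ± 0.0516 s

Since T is a product/quotient, work with relative uncertainties:
  (½·δL/L)² = (0.5×0.0830)² = 0.00172;  (−½·δg/g)² = (-0.5×0.0171)² = 7.33e-05
δT/T = √(0.00180) = 0.0424
T = 1.218 s, so δT = 0.0424 × 1.218 = 0.0516 s.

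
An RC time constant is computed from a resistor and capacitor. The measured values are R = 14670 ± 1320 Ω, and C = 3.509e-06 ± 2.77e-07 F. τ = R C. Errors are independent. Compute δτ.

0.00616 s

For a monomial τ ∝ R, C, fractional errors add in quadrature:
  (1·δR/R)² = (1×0.0900)² = 0.00810;  (1·δC/C)² = (1×0.0789)² = 0.00623
δτ/τ = √(0.0143) = 0.120
τ = 0.05148 s, so δτ = 0.120 × 0.05148 = 0.00616 s.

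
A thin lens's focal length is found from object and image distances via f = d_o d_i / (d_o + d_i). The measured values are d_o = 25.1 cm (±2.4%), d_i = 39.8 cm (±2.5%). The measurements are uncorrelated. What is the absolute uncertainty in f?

0.271 cm

∂f/∂d_o = (d_i/(d_o+d_i))² = 0.376;  ∂f/∂d_i = (d_o/(d_o+d_i))² = 0.150
δf = √((∂f/∂d_o · δd_o)² + (∂f/∂d_i · δd_i)²) = √(0.0513 + 0.0221) = 0.271 cm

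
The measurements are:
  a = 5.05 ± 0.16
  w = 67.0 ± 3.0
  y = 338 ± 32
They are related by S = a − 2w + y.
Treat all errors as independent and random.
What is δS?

32.6

S is a linear combination, so absolute uncertainties add in quadrature:
  (δa)² = 0.0256;  (2·δw)² = 36.0;  (δy)² = 1020
δS = √(1060) = 32.6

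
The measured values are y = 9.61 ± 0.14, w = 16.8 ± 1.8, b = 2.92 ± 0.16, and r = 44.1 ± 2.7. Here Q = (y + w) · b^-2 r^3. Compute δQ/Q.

Let u = y + w = 26.4. δu = √(δy² + δw²) = √(0.0196 + 3.24) = 1.81, so δu/u = 0.0684.
Q is then a monomial in u, b, r:
δQ/Q = √((δu/u)² + (-2·δb/b)² + (3·δr/r)²) = √(0.00467 + 0.0120 + 0.0337) = 0.225

0.225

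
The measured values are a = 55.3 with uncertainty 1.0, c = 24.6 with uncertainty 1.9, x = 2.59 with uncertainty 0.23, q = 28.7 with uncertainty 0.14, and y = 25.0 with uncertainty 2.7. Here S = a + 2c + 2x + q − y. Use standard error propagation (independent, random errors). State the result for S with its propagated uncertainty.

113 ± 4.79

Absolute uncertainties add in quadrature for a linear combination:
  (δa)² = 1.00;  (2·δc)² = 14.4;  (2·δx)² = 0.212;  (δq)² = 0.0196;  (δy)² = 7.29
δS = √(23.0) = 4.79
S = 113.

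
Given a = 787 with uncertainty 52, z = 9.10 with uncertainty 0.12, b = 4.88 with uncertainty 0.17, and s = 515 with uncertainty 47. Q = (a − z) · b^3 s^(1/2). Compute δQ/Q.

Let u = a − z = 778. δu = √(δa² + δz²) = √(2700 + 0.0144) = 52.0, so δu/u = 0.0668.
Q is then a monomial in u, b, s:
δQ/Q = √((δu/u)² + (3·δb/b)² + (½·δs/s)²) = √(0.00447 + 0.0109 + 0.00208) = 0.132

0.132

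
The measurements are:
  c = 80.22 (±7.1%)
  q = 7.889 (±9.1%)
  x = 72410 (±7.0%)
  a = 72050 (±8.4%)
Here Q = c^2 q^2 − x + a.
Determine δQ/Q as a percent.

Let p = c^2·q^2 = 400500. δp/p = √((2·δc/c)² + (2·δq/q)²) = √(0.0202 + 0.0331) = 0.231, so δp = 92500.
Q = p − x + a: δQ = √(δp² + δx² + δa²) = √(8.55e+09 + 2.57e+07 + 3.66e+07) = 92800
Q = 400100, so δQ/Q = 92800/400100 = 0.232.

23.2%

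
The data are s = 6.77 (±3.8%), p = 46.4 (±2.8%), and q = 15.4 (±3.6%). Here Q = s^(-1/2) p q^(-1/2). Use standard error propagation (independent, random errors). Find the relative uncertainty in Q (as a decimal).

For a monomial Q ∝ s^(-1/2), p, q^(-1/2), fractional errors add in quadrature:
  (−½·δs/s)² = (-0.5×0.0380)² = 0.000361;  (1·δp/p)² = (1×0.0280)² = 0.000784;  (−½·δq/q)² = (-0.5×0.0360)² = 0.000324
δQ/Q = √(0.00147) = 0.0383

0.0383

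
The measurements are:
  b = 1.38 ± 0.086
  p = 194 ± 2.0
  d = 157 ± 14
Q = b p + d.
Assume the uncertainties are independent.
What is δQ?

Let w = b·p = 268. δw/w = √((1·δb/b)² + (1·δp/p)²) = √(0.00388 + 0.000106) = 0.0632, so δw = 16.9.
Q = w + d: δQ = √(δw² + δd²) = √(286 + 196) = 22.0

22.0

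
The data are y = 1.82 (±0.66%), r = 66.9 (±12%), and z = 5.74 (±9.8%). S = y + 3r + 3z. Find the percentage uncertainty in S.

S is a linear combination, so absolute uncertainties add in quadrature:
  (δy)² = 0.000144;  (3·δr)² = 580;  (3·δz)² = 2.85
δS = √(583) = 24.1
S = 220, so δS/S = 24.1/220 = 0.110.

11.0%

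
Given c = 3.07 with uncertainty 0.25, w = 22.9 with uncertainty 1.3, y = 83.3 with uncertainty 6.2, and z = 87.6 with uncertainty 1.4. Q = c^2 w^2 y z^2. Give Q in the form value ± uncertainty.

(3.16 ± 0.677) × 10^9

For a monomial Q ∝ c^2, w^2, y, z^2, fractional errors add in quadrature:
  (2·δc/c)² = (2×0.0814)² = 0.0265;  (2·δw/w)² = (2×0.0568)² = 0.0129;  (1·δy/y)² = (1×0.0744)² = 0.00554;  (2·δz/z)² = (2×0.0160)² = 0.00102
δQ/Q = √(0.0460) = 0.214
Q = 3.16e+09, so δQ = 0.214 × 3.16e+09 = 6.77e+08.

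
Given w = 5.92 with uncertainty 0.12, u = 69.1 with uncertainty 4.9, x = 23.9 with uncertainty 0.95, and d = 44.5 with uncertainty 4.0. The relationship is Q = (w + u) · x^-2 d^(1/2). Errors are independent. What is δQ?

0.0984

Let h = w + u = 75.0. δh = √(δw² + δu²) = √(0.0144 + 24.0) = 4.90, so δh/h = 0.0653.
Q is then a monomial in h, x, d:
δQ/Q = √((δh/h)² + (-2·δx/x)² + (½·δd/d)²) = √(0.00427 + 0.00632 + 0.00202) = 0.112
Q = 0.876, so δQ = 0.112 × 0.876 = 0.0984.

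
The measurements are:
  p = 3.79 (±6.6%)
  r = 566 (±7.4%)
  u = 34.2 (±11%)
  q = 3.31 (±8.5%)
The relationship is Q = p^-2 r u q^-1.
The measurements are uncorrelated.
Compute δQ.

83.7

Relative error in a monomial: (δQ/Q)² = Σ (nᵢ · δxᵢ/xᵢ)².
  (-2·δp/p)² = (-2×0.0660)² = 0.0174;  (1·δr/r)² = (1×0.0740)² = 0.00548;  (1·δu/u)² = (1×0.110)² = 0.0121;  (-1·δq/q)² = (-1×0.0850)² = 0.00723
δQ/Q = √(0.0422) = 0.205
Q = 407, so δQ = 0.205 × 407 = 83.7.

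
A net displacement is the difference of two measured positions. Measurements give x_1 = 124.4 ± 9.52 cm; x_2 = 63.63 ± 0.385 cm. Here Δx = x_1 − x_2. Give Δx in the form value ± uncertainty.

Absolute uncertainties add in quadrature for a linear combination:
  (δx_1)² = 90.6;  (δx_2)² = 0.148
δΔx = √(90.8) = 9.53 cm
Δx = 60.77 cm.

60.77 ± 9.53 cm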